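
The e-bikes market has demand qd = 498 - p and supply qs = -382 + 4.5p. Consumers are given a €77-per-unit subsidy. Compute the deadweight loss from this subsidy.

Deadweight loss = €2425.5

Pre-subsidy: 498 - p = -382 + 4.5p gives p* = 160, q* = 338.
With the rebate, buyers effectively pay pb = ps − 77, where ps is the price sellers receive.
Demand in terms of ps becomes qd = 498 − 1(ps − 77) = 575 - ps. Setting this equal to supply: 575 - ps = -382 + 4.5ps, so ps = 174.
Buyers pay pb = 174 − 77 = 97; q' = -382 + 4.5·174 = 401.
The subsidy expands output by 401 − 338 = 63 past the efficient level; on those units the gap between marginal cost and willingness to pay runs from 0 up to 77.
DWL = ½ × 77 × 63 = 2425.5.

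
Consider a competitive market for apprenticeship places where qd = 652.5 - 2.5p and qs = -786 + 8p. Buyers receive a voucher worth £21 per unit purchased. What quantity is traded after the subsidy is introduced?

Pre-subsidy: 652.5 - 2.5p = -786 + 8p gives p* = 137, q* = 310.
With the rebate, buyers effectively pay pb = ps − 21, where ps is the price sellers receive.
Demand in terms of ps becomes qd = 652.5 − 2.5(ps − 21) = 705 - 2.5ps. Setting this equal to supply: 705 - 2.5ps = -786 + 8ps, so ps = 142.
Buyers pay pb = 142 − 21 = 121; q' = -786 + 8·142 = 350.

q' = 350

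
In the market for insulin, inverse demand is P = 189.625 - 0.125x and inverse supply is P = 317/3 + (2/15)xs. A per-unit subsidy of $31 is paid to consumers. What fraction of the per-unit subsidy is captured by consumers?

Pre-subsidy: 189.625 - 0.125x = 317/3 + (2/15)x gives x* = 325 and P* = 149.
With the rebate, buyers effectively pay Pb = Ps − 31, where Ps is the price sellers receive.
On the curves, Pb = 189.625 - 0.125x and Ps = 317/3 + (2/15)x; the wedge Ps − Pb = 31 gives 317/3 + (2/15)x − (189.625 - 0.125x) = 31, so x' = 445.
Then Pb = 189.625 − 0.125·445 = 134 and Ps = 317/3 + (2/15)·445 = 165.
Buyers' price falls by P* − Pb = 149 − 134 = 15; sellers' price rises by Ps − P* = 165 − 149 = 16.
So consumers capture 15/31 = 15/31 of each unit of subsidy.

Consumer share = 15/31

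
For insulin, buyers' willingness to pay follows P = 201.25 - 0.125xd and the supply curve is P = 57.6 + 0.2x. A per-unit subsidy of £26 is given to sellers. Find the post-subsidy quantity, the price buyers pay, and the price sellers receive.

Pre-subsidy: 201.25 - 0.125x = 57.6 + 0.2x gives x* = 442 and P* = 146.
With the subsidy, sellers receive Ps = Pb + 26 for each unit, where Pb is the price buyers pay.
On the curves, Pb = 201.25 - 0.125x and Ps = 57.6 + 0.2x; the wedge Ps − Pb = 26 gives 57.6 + 0.2x − (201.25 - 0.125x) = 26, so x' = 522.
Then Pb = 201.25 − 0.125·522 = 136 and Ps = 57.6 + 0.2·522 = 162.

x' = 522; buyers pay £136; sellers receive £162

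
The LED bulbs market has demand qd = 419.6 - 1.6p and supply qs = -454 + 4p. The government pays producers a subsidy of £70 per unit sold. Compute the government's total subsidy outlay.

Pre-subsidy: 419.6 - 1.6p = -454 + 4p gives p* = 156, q* = 170.
With the subsidy, sellers receive ps = pb + 70 for each unit, where pb is the price buyers pay.
Supply in terms of pb becomes qs = -454 + 4(pb + 70) = -174 + 4pb. Setting this equal to demand: 419.6 - 1.6pb = -174 + 4pb, so pb = 106.
Sellers receive ps = 106 + 70 = 176; q' = 419.6 − 1.6·106 = 250.
Government outlay = subsidy × quantity = 70 × 250 = 17500.

Government cost = £17500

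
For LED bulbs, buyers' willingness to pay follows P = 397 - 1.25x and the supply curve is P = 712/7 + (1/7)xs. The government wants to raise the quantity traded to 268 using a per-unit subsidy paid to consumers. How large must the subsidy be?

Required subsidy s = 78 per unit

At x = 268, from the demand curve buyers pay Pb = 397 − 1.25·268 = 62; from the supply curve sellers need Ps = 712/7 + (1/7)·268 = 140.
The subsidy must fill the gap: s = Ps − Pb = 140 − 62 = 78.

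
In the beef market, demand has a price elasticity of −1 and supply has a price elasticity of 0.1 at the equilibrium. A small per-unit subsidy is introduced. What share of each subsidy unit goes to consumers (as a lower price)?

Consumer share = 1/11

For a small subsidy around the equilibrium, the benefit split depends on the relative slopes, which at a point are proportional to the elasticities.
Buyer share = εs/(εs + |εd|) = 0.1/(0.1 + 1) = 1/11; seller share = |εd|/(εs + |εd|) = 10/11.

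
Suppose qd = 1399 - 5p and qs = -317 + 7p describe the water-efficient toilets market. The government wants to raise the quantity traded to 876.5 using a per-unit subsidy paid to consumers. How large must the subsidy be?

At q = 876.5, invert demand for the buyer price: pb = (1399 − 876.5)/5 = 104.5; invert supply for the seller price: ps = (876.5 − (-317))/7 = 170.5.
The subsidy must fill the gap: s = ps − pb = 170.5 − 104.5 = 66.

Required subsidy s = 66 per unit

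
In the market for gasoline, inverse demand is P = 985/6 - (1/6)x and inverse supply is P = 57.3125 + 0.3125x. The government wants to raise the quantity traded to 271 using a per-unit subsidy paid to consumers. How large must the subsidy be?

Required subsidy s = 23 per unit

At x = 271, from the demand curve buyers pay Pb = 985/6 − (1/6)·271 = 119; from the supply curve sellers need Ps = 57.3125 + 0.3125·271 = 142.
The subsidy must fill the gap: s = Ps − Pb = 142 − 119 = 23.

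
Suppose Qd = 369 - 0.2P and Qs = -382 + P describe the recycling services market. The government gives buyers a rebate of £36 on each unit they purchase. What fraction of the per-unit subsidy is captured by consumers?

Consumer share = 5/6

Pre-subsidy: 369 - 0.2P = -382 + P gives P* = 3755/6, Q* = 1463/6.
With the rebate, buyers effectively pay Pb = Ps − 36, where Ps is the price sellers receive.
Demand in terms of Ps becomes Qd = 369 − 0.2(Ps − 36) = 376.2 - 0.2Ps. Setting this equal to supply: 376.2 - 0.2Ps = -382 + Ps, so Ps = 3791/6.
Buyers pay Pb = 3791/6 − 36 = 3575/6; Q' = -382 + 1·(3791/6) = 1499/6.
Buyers' price falls by P* − Pb = 3755/6 − 3575/6 = 30; sellers' price rises by Ps − P* = 3791/6 − 3755/6 = 6.
So consumers capture 30/36 = 5/6 of each unit of subsidy.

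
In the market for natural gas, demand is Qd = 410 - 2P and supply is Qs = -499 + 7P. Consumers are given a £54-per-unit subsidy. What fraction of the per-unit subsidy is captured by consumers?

Consumer share = 7/9

Pre-subsidy: 410 - 2P = -499 + 7P gives P* = 101, Q* = 208.
With the rebate, buyers effectively pay Pb = Ps − 54, where Ps is the price sellers receive.
Demand in terms of Ps becomes Qd = 410 − 2(Ps − 54) = 518 - 2Ps. Setting this equal to supply: 518 - 2Ps = -499 + 7Ps, so Ps = 113.
Buyers pay Pb = 113 − 54 = 59; Q' = -499 + 7·113 = 292.
Buyers' price falls by P* − Pb = 101 − 59 = 42; sellers' price rises by Ps − P* = 113 − 101 = 12.
So consumers capture 42/54 = 7/9 of each unit of subsidy.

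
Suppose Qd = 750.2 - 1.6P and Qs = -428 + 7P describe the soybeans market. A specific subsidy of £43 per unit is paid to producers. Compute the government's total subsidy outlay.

Pre-subsidy: 750.2 - 1.6P = -428 + 7P gives P* = 137, Q* = 531.
With the subsidy, sellers receive Ps = Pb + 43 for each unit, where Pb is the price buyers pay.
Supply in terms of Pb becomes Qs = -428 + 7(Pb + 43) = -127 + 7Pb. Setting this equal to demand: 750.2 - 1.6Pb = -127 + 7Pb, so Pb = 102.
Sellers receive Ps = 102 + 43 = 145; Q' = 750.2 − 1.6·102 = 587.
Government outlay = subsidy × quantity = 43 × 587 = 25241.

Government cost = £25241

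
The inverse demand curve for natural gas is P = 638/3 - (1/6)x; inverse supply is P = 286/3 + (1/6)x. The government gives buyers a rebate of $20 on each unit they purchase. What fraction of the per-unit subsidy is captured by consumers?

Pre-subsidy: 638/3 - (1/6)x = 286/3 + (1/6)x gives x* = 352 and P* = 154.
With the rebate, buyers effectively pay Pb = Ps − 20, where Ps is the price sellers receive.
On the curves, Pb = 638/3 - (1/6)x and Ps = 286/3 + (1/6)x; the wedge Ps − Pb = 20 gives 286/3 + (1/6)x − (638/3 - (1/6)x) = 20, so x' = 412.
Then Pb = 638/3 − (1/6)·412 = 144 and Ps = 286/3 + (1/6)·412 = 164.
Buyers' price falls by P* − Pb = 154 − 144 = 10; sellers' price rises by Ps − P* = 164 − 154 = 10.
So consumers capture 10/20 = 0.5 of each unit of subsidy.

Consumer share = 0.5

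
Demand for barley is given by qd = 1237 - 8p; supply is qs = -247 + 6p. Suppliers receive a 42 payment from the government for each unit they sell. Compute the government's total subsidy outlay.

Government cost = 22386

Pre-subsidy: 1237 - 8p = -247 + 6p gives p* = 106, q* = 389.
With the subsidy, sellers receive ps = pb + 42 for each unit, where pb is the price buyers pay.
Supply in terms of pb becomes qs = -247 + 6(pb + 42) = 5 + 6pb. Setting this equal to demand: 1237 - 8pb = 5 + 6pb, so pb = 88.
Sellers receive ps = 88 + 42 = 130; q' = 1237 − 8·88 = 533.
Government outlay = subsidy × quantity = 42 × 533 = 22386.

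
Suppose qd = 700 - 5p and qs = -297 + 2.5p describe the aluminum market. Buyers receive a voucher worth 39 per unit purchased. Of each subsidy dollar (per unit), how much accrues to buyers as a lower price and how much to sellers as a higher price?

Buyers gain 13 per unit; sellers gain 26 per unit

Pre-subsidy: 700 - 5p = -297 + 2.5p gives p* = 1994/15, q* = 106/3.
With the rebate, buyers effectively pay pb = ps − 39, where ps is the price sellers receive.
Demand in terms of ps becomes qd = 700 − 5(ps − 39) = 895 - 5ps. Setting this equal to supply: 895 - 5ps = -297 + 2.5ps, so ps = 2384/15.
Buyers pay pb = 2384/15 − 39 = 1799/15; q' = -297 + 2.5·(2384/15) = 301/3.
Buyers' price falls by p* − pb = 1994/15 − 1799/15 = 13; sellers' price rises by ps − p* = 2384/15 − 1994/15 = 26.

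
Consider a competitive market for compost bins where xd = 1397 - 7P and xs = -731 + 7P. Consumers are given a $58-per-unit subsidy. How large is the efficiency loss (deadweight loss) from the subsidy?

Pre-subsidy: 1397 - 7P = -731 + 7P gives P* = 152, x* = 333.
With the rebate, buyers effectively pay Pb = Ps − 58, where Ps is the price sellers receive.
Demand in terms of Ps becomes xd = 1397 − 7(Ps − 58) = 1803 - 7Ps. Setting this equal to supply: 1803 - 7Ps = -731 + 7Ps, so Ps = 181.
Buyers pay Pb = 181 − 58 = 123; x' = -731 + 7·181 = 536.
The subsidy expands output by 536 − 333 = 203 past the efficient level; on those units the gap between marginal cost and willingness to pay runs from 0 up to 58.
DWL = ½ × 58 × 203 = 5887.

Deadweight loss = $5887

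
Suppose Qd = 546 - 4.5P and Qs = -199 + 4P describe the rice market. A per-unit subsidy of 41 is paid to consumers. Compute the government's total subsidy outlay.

Government cost = 166173/17

Pre-subsidy: 546 - 4.5P = -199 + 4P gives P* = 1490/17, Q* = 2577/17.
With the rebate, buyers effectively pay Pb = Ps − 41, where Ps is the price sellers receive.
Demand in terms of Ps becomes Qd = 546 − 4.5(Ps − 41) = 730.5 - 4.5Ps. Setting this equal to supply: 730.5 - 4.5Ps = -199 + 4Ps, so Ps = 1859/17.
Buyers pay Pb = 1859/17 − 41 = 1162/17; Q' = -199 + 4·(1859/17) = 4053/17.
Government outlay = subsidy × quantity = 41 × 4053/17 = 166173/17.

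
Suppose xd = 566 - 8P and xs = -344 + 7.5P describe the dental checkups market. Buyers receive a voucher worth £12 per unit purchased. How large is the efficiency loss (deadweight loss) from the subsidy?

Deadweight loss = 8640/31

Pre-subsidy: 566 - 8P = -344 + 7.5P gives P* = 1820/31, x* = 2986/31.
With the rebate, buyers effectively pay Pb = Ps − 12, where Ps is the price sellers receive.
Demand in terms of Ps becomes xd = 566 − 8(Ps − 12) = 662 - 8Ps. Setting this equal to supply: 662 - 8Ps = -344 + 7.5Ps, so Ps = 2012/31.
Buyers pay Pb = 2012/31 − 12 = 1640/31; x' = -344 + 7.5·(2012/31) = 4426/31.
The subsidy expands output by 4426/31 − 2986/31 = 1440/31 past the efficient level; on those units the gap between marginal cost and willingness to pay runs from 0 up to 12.
DWL = ½ × 12 × 1440/31 = 8640/31.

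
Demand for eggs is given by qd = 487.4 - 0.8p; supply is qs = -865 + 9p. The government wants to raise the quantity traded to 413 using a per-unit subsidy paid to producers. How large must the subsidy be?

At q = 413, invert demand for the buyer price: pb = (487.4 − 413)/0.8 = 93; invert supply for the seller price: ps = (413 − (-865))/9 = 142.
The subsidy must fill the gap: s = ps − pb = 142 − 93 = 49.

Required subsidy s = 49 per unit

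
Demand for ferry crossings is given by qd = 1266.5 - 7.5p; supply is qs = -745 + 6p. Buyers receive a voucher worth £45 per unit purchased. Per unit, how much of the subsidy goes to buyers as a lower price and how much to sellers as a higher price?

Buyers gain £20 per unit; sellers gain £25 per unit

Pre-subsidy: 1266.5 - 7.5p = -745 + 6p gives p* = 149, q* = 149.
With the rebate, buyers effectively pay pb = ps − 45, where ps is the price sellers receive.
Demand in terms of ps becomes qd = 1266.5 − 7.5(ps − 45) = 1604 - 7.5ps. Setting this equal to supply: 1604 - 7.5ps = -745 + 6ps, so ps = 174.
Buyers pay pb = 174 − 45 = 129; q' = -745 + 6·174 = 299.
Buyers' price falls by p* − pb = 149 − 129 = 20; sellers' price rises by ps − p* = 174 − 149 = 25.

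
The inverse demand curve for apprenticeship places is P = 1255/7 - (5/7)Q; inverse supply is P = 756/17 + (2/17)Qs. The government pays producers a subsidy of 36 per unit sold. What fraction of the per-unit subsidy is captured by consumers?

Pre-subsidy: 1255/7 - (5/7)Q = 756/17 + (2/17)Q gives Q* = 16043/99 and P* = 6290/99.
With the subsidy, sellers receive Ps = Pb + 36 for each unit, where Pb is the price buyers pay.
On the curves, Pb = 1255/7 - (5/7)Q and Ps = 756/17 + (2/17)Q; the wedge Ps − Pb = 36 gives 756/17 + (2/17)Q − (1255/7 - (5/7)Q) = 36, so Q' = 20327/99.
Then Pb = 1255/7 − (5/7)·(20327/99) = 3230/99 and Ps = 756/17 + (2/17)·(20327/99) = 6794/99.
Buyers' price falls by P* − Pb = 6290/99 − 3230/99 = 340/11; sellers' price rises by Ps − P* = 6794/99 − 6290/99 = 56/11.
So consumers capture (340/11)/36 = 85/99 of each unit of subsidy.

Consumer share = 85/99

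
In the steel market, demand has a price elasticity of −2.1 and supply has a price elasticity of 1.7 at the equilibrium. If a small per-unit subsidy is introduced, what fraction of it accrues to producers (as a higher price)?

For a small subsidy around the equilibrium, the benefit split depends on the relative slopes, which at a point are proportional to the elasticities.
Buyer share = εs/(εs + |εd|) = 1.7/(1.7 + 2.1) = 17/38; seller share = |εd|/(εs + |εd|) = 21/38.
So producers capture 21/38 of the subsidy.

Producer share = 21/38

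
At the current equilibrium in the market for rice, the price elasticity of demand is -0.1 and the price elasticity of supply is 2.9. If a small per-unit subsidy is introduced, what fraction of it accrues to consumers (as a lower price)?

Consumer share = 29/30

For a small subsidy around the equilibrium, the benefit split depends on the relative slopes, which at a point are proportional to the elasticities.
Buyer share = εs/(εs + |εd|) = 2.9/(2.9 + 0.1) = 29/30; seller share = |εd|/(εs + |εd|) = 1/30.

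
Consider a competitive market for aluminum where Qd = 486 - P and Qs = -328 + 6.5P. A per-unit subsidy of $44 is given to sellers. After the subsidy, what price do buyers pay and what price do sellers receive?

Pre-subsidy: 486 - P = -328 + 6.5P gives P* = 1628/15, Q* = 5662/15.
With the subsidy, sellers receive Ps = Pb + 44 for each unit, where Pb is the price buyers pay.
Supply in terms of Pb becomes Qs = -328 + 6.5(Pb + 44) = -42 + 6.5Pb. Setting this equal to demand: 486 - Pb = -42 + 6.5Pb, so Pb = 70.4.
Sellers receive Ps = 70.4 + 44 = 114.4; Q' = 486 − 1·70.4 = 415.6.

Buyers pay $70.4; sellers receive $114.4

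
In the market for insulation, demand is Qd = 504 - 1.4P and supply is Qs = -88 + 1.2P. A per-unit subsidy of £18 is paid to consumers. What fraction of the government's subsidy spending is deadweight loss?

Pre-subsidy: 504 - 1.4P = -88 + 1.2P gives P* = 2960/13, Q* = 2408/13.
With the rebate, buyers effectively pay Pb = Ps − 18, where Ps is the price sellers receive.
Demand in terms of Ps becomes Qd = 504 − 1.4(Ps − 18) = 529.2 - 1.4Ps. Setting this equal to supply: 529.2 - 1.4Ps = -88 + 1.2Ps, so Ps = 3086/13.
Buyers pay Pb = 3086/13 − 18 = 2852/13; Q' = -88 + 1.2·(3086/13) = 12796/65.
ΔCS = ½(2408/13 + 12796/65)(2960/13 − 2852/13) = 1341144/845; ΔPS = ½(2408/13 + 12796/65)(3086/13 − 2960/13) = 1564668/845.
Government spending = 18 × 12796/65 = 230328/65.
DWL = ½ × 18 × (12796/65 − 2408/13) = 6804/65; fraction = (6804/65) / (230328/65) = 27/914.

DWL / government spending = 27/914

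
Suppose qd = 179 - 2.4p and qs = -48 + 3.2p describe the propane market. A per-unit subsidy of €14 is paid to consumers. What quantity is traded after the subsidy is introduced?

q' = 3532/35

Pre-subsidy: 179 - 2.4p = -48 + 3.2p gives p* = 1135/28, q* = 572/7.
With the rebate, buyers effectively pay pb = ps − 14, where ps is the price sellers receive.
Demand in terms of ps becomes qd = 179 − 2.4(ps − 14) = 212.6 - 2.4ps. Setting this equal to supply: 212.6 - 2.4ps = -48 + 3.2ps, so ps = 1303/28.
Buyers pay pb = 1303/28 − 14 = 911/28; q' = -48 + 3.2·(1303/28) = 3532/35.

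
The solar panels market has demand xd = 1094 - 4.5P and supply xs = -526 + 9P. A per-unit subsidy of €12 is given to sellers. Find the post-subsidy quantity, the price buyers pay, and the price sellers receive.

Pre-subsidy: 1094 - 4.5P = -526 + 9P gives P* = 120, x* = 554.
With the subsidy, sellers receive Ps = Pb + 12 for each unit, where Pb is the price buyers pay.
Supply in terms of Pb becomes xs = -526 + 9(Pb + 12) = -418 + 9Pb. Setting this equal to demand: 1094 - 4.5Pb = -418 + 9Pb, so Pb = 112.
Sellers receive Ps = 112 + 12 = 124; x' = 1094 − 4.5·112 = 590.

x' = 590; buyers pay €112; sellers receive €124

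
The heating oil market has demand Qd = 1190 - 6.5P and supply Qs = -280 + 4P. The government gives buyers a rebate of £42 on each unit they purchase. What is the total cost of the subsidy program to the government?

Pre-subsidy: 1190 - 6.5P = -280 + 4P gives P* = 140, Q* = 280.
With the rebate, buyers effectively pay Pb = Ps − 42, where Ps is the price sellers receive.
Demand in terms of Ps becomes Qd = 1190 − 6.5(Ps − 42) = 1463 - 6.5Ps. Setting this equal to supply: 1463 - 6.5Ps = -280 + 4Ps, so Ps = 166.
Buyers pay Pb = 166 − 42 = 124; Q' = -280 + 4·166 = 384.
Government outlay = subsidy × quantity = 42 × 384 = 16128.

Government cost = £16128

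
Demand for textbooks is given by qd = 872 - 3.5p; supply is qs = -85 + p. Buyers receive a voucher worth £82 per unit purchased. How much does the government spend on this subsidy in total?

Pre-subsidy: 872 - 3.5p = -85 + p gives p* = 638/3, q* = 383/3.
With the rebate, buyers effectively pay pb = ps − 82, where ps is the price sellers receive.
Demand in terms of ps becomes qd = 872 − 3.5(ps − 82) = 1159 - 3.5ps. Setting this equal to supply: 1159 - 3.5ps = -85 + ps, so ps = 2488/9.
Buyers pay pb = 2488/9 − 82 = 1750/9; q' = -85 + 1·(2488/9) = 1723/9.
Government outlay = subsidy × quantity = 82 × 1723/9 = 141286/9.

Government cost = 141286/9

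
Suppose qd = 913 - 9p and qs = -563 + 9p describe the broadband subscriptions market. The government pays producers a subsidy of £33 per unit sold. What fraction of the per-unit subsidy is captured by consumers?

Pre-subsidy: 913 - 9p = -563 + 9p gives p* = 82, q* = 175.
With the subsidy, sellers receive ps = pb + 33 for each unit, where pb is the price buyers pay.
Supply in terms of pb becomes qs = -563 + 9(pb + 33) = -266 + 9pb. Setting this equal to demand: 913 - 9pb = -266 + 9pb, so pb = 65.5.
Sellers receive ps = 65.5 + 33 = 98.5; q' = 913 − 9·65.5 = 323.5.
Buyers' price falls by p* − pb = 82 − 65.5 = 16.5; sellers' price rises by ps − p* = 98.5 − 82 = 16.5.
So consumers capture 16.5/33 = 0.5 of each unit of subsidy.

Consumer share = 0.5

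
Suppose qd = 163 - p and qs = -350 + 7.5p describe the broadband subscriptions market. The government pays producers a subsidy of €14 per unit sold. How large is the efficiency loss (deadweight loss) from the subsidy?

Pre-subsidy: 163 - p = -350 + 7.5p gives p* = 1026/17, q* = 1745/17.
With the subsidy, sellers receive ps = pb + 14 for each unit, where pb is the price buyers pay.
Supply in terms of pb becomes qs = -350 + 7.5(pb + 14) = -245 + 7.5pb. Setting this equal to demand: 163 - pb = -245 + 7.5pb, so pb = 48.
Sellers receive ps = 48 + 14 = 62; q' = 163 − 1·48 = 115.
The subsidy expands output by 115 − 1745/17 = 210/17 past the efficient level; on those units the gap between marginal cost and willingness to pay runs from 0 up to 14.
DWL = ½ × 14 × 210/17 = 1470/17.

Deadweight loss = 1470/17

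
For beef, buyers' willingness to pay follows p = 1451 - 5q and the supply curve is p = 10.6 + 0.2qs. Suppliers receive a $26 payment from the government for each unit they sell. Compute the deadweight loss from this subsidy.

Deadweight loss = $65

Pre-subsidy: 1451 - 5q = 10.6 + 0.2q gives q* = 277 and p* = 66.
With the subsidy, sellers receive ps = pb + 26 for each unit, where pb is the price buyers pay.
On the curves, pb = 1451 - 5q and ps = 10.6 + 0.2q; the wedge ps − pb = 26 gives 10.6 + 0.2q − (1451 - 5q) = 26, so q' = 282.
Then pb = 1451 − 5·282 = 41 and ps = 10.6 + 0.2·282 = 67.
The subsidy expands output by 282 − 277 = 5 past the efficient level; on those units the gap between marginal cost and willingness to pay runs from 0 up to 26.
DWL = ½ × 26 × 5 = 65.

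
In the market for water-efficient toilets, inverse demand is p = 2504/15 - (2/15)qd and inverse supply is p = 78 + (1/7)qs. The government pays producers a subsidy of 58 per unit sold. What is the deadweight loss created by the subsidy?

Deadweight loss = 6090

Pre-subsidy: 2504/15 - (2/15)q = 78 + (1/7)q gives q* = 322 and p* = 124.
With the subsidy, sellers receive ps = pb + 58 for each unit, where pb is the price buyers pay.
On the curves, pb = 2504/15 - (2/15)q and ps = 78 + (1/7)q; the wedge ps − pb = 58 gives 78 + (1/7)q − (2504/15 - (2/15)q) = 58, so q' = 532.
Then pb = 2504/15 − (2/15)·532 = 96 and ps = 78 + (1/7)·532 = 154.
The subsidy expands output by 532 − 322 = 210 past the efficient level; on those units the gap between marginal cost and willingness to pay runs from 0 up to 58.
DWL = ½ × 58 × 210 = 6090.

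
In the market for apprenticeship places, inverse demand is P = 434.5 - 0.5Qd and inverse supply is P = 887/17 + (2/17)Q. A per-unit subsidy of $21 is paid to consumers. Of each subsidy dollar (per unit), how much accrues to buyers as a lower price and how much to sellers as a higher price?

Pre-subsidy: 434.5 - 0.5Q = 887/17 + (2/17)Q gives Q* = 619 and P* = 125.
With the rebate, buyers effectively pay Pb = Ps − 21, where Ps is the price sellers receive.
On the curves, Pb = 434.5 - 0.5Q and Ps = 887/17 + (2/17)Q; the wedge Ps − Pb = 21 gives 887/17 + (2/17)Q − (434.5 - 0.5Q) = 21, so Q' = 653.
Then Pb = 434.5 − 0.5·653 = 108 and Ps = 887/17 + (2/17)·653 = 129.
Buyers' price falls by P* − Pb = 125 − 108 = 17; sellers' price rises by Ps − P* = 129 − 125 = 4.

Buyers gain $17 per unit; sellers gain $4 per unit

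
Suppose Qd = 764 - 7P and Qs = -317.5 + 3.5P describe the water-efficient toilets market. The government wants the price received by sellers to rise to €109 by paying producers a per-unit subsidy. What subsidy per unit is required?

Required subsidy s = €9 per unit

At a seller price of 109, quantity supplied is -317.5 + 3.5·109 = 64.
Buyers absorb 64 only when they pay Pb with 764 − 7·Pb = 64, i.e. Pb = 100.
s = Ps − Pb = 109 − 100 = 9.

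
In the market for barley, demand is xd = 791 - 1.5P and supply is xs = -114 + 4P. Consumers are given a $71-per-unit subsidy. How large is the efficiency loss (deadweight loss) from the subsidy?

Deadweight loss = 30246/11

Pre-subsidy: 791 - 1.5P = -114 + 4P gives P* = 1810/11, x* = 5986/11.
With the rebate, buyers effectively pay Pb = Ps − 71, where Ps is the price sellers receive.
Demand in terms of Ps becomes xd = 791 − 1.5(Ps − 71) = 897.5 - 1.5Ps. Setting this equal to supply: 897.5 - 1.5Ps = -114 + 4Ps, so Ps = 2023/11.
Buyers pay Pb = 2023/11 − 71 = 1242/11; x' = -114 + 4·(2023/11) = 6838/11.
The subsidy expands output by 6838/11 − 5986/11 = 852/11 past the efficient level; on those units the gap between marginal cost and willingness to pay runs from 0 up to 71.
DWL = ½ × 71 × 852/11 = 30246/11.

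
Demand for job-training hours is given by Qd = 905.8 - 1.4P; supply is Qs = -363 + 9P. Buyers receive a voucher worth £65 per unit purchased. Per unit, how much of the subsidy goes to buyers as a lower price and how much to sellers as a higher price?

Buyers gain £56.25 per unit; sellers gain £8.75 per unit

Pre-subsidy: 905.8 - 1.4P = -363 + 9P gives P* = 122, Q* = 735.
With the rebate, buyers effectively pay Pb = Ps − 65, where Ps is the price sellers receive.
Demand in terms of Ps becomes Qd = 905.8 − 1.4(Ps − 65) = 996.8 - 1.4Ps. Setting this equal to supply: 996.8 - 1.4Ps = -363 + 9Ps, so Ps = 130.75.
Buyers pay Pb = 130.75 − 65 = 65.75; Q' = -363 + 9·130.75 = 813.75.
Buyers' price falls by P* − Pb = 122 − 65.75 = 56.25; sellers' price rises by Ps − P* = 130.75 − 122 = 8.75.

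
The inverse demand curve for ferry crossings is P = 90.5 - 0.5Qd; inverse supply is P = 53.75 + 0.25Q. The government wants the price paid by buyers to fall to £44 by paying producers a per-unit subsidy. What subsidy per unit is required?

Required subsidy s = £33 per unit

At a buyer price of 44, quantity demanded is 181 − 2·44 = 93.
Sellers supply 93 only when they receive Ps = 53.75 + 0.25·93 = 77.
s = Ps − Pb = 77 − 44 = 33.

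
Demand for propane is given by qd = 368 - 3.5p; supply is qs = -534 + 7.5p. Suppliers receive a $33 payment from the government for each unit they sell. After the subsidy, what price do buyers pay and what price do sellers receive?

Buyers pay $59.5; sellers receive $92.5

Pre-subsidy: 368 - 3.5p = -534 + 7.5p gives p* = 82, q* = 81.
With the subsidy, sellers receive ps = pb + 33 for each unit, where pb is the price buyers pay.
Supply in terms of pb becomes qs = -534 + 7.5(pb + 33) = -286.5 + 7.5pb. Setting this equal to demand: 368 - 3.5pb = -286.5 + 7.5pb, so pb = 59.5.
Sellers receive ps = 59.5 + 33 = 92.5; q' = 368 − 3.5·59.5 = 159.75.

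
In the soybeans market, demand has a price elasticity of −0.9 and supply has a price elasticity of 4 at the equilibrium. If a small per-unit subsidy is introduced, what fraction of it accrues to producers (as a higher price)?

For a small subsidy around the equilibrium, the benefit split depends on the relative slopes, which at a point are proportional to the elasticities.
Buyer share = εs/(εs + |εd|) = 4/(4 + 0.9) = 40/49; seller share = |εd|/(εs + |εd|) = 9/49.
So producers capture 9/49 of the subsidy.

Producer share = 9/49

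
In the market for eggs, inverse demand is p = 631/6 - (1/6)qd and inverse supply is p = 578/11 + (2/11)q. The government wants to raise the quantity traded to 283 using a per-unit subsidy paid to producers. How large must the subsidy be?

At q = 283, from the demand curve buyers pay pb = 631/6 − (1/6)·283 = 58; from the supply curve sellers need ps = 578/11 + (2/11)·283 = 104.
The subsidy must fill the gap: s = ps − pb = 104 − 58 = 46.

Required subsidy s = 46 per unit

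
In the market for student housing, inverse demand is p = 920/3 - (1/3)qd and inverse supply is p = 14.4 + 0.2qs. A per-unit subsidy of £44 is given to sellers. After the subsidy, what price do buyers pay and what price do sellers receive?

Pre-subsidy: 920/3 - (1/3)q = 14.4 + 0.2q gives q* = 548 and p* = 124.
With the subsidy, sellers receive ps = pb + 44 for each unit, where pb is the price buyers pay.
On the curves, pb = 920/3 - (1/3)q and ps = 14.4 + 0.2q; the wedge ps − pb = 44 gives 14.4 + 0.2q − (920/3 - (1/3)q) = 44, so q' = 630.5.
Then pb = 920/3 − (1/3)·630.5 = 96.5 and ps = 14.4 + 0.2·630.5 = 140.5.

Buyers pay £96.5; sellers receive £140.5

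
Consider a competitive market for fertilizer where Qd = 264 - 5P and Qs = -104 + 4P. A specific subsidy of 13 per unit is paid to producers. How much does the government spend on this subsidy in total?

Government cost = 10348/9

Pre-subsidy: 264 - 5P = -104 + 4P gives P* = 368/9, Q* = 536/9.
With the subsidy, sellers receive Ps = Pb + 13 for each unit, where Pb is the price buyers pay.
Supply in terms of Pb becomes Qs = -104 + 4(Pb + 13) = -52 + 4Pb. Setting this equal to demand: 264 - 5Pb = -52 + 4Pb, so Pb = 316/9.
Sellers receive Ps = 316/9 + 13 = 433/9; Q' = 264 − 5·(316/9) = 796/9.
Government outlay = subsidy × quantity = 13 × 796/9 = 10348/9.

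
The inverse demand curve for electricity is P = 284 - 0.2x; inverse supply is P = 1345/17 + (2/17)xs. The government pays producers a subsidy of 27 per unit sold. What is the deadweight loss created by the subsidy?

Deadweight loss = 1147.5

Pre-subsidy: 284 - 0.2x = 1345/17 + (2/17)x gives x* = 645 and P* = 155.
With the subsidy, sellers receive Ps = Pb + 27 for each unit, where Pb is the price buyers pay.
On the curves, Pb = 284 - 0.2x and Ps = 1345/17 + (2/17)x; the wedge Ps − Pb = 27 gives 1345/17 + (2/17)x − (284 - 0.2x) = 27, so x' = 730.
Then Pb = 284 − 0.2·730 = 138 and Ps = 1345/17 + (2/17)·730 = 165.
The subsidy expands output by 730 − 645 = 85 past the efficient level; on those units the gap between marginal cost and willingness to pay runs from 0 up to 27.
DWL = ½ × 27 × 85 = 1147.5.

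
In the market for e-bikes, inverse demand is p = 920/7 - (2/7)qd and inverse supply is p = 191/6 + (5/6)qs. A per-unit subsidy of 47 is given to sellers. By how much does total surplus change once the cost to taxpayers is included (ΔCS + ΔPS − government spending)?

Net change in total surplus = -987

Pre-subsidy: 920/7 - (2/7)q = 191/6 + (5/6)q gives q* = 89 and p* = 106.
With the subsidy, sellers receive ps = pb + 47 for each unit, where pb is the price buyers pay.
On the curves, pb = 920/7 - (2/7)q and ps = 191/6 + (5/6)q; the wedge ps − pb = 47 gives 191/6 + (5/6)q − (920/7 - (2/7)q) = 47, so q' = 131.
Then pb = 920/7 − (2/7)·131 = 94 and ps = 191/6 + (5/6)·131 = 141.
ΔCS = ½(89 + 131)(106 − 94) = 1320; ΔPS = ½(89 + 131)(141 − 106) = 3850.
Government spending = 47 × 131 = 6157.
Net change = 1320 + 3850 − 6157 = -987. The loss equals the DWL triangle ½·47·42.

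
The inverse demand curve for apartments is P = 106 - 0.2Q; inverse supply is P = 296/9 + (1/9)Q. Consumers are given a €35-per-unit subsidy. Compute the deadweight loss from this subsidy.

Deadweight loss = €1968.75

Pre-subsidy: 106 - 0.2Q = 296/9 + (1/9)Q gives Q* = 235 and P* = 59.
With the rebate, buyers effectively pay Pb = Ps − 35, where Ps is the price sellers receive.
On the curves, Pb = 106 - 0.2Q and Ps = 296/9 + (1/9)Q; the wedge Ps − Pb = 35 gives 296/9 + (1/9)Q − (106 - 0.2Q) = 35, so Q' = 347.5.
Then Pb = 106 − 0.2·347.5 = 36.5 and Ps = 296/9 + (1/9)·347.5 = 71.5.
The subsidy expands output by 347.5 − 235 = 112.5 past the efficient level; on those units the gap between marginal cost and willingness to pay runs from 0 up to 35.
DWL = ½ × 35 × 112.5 = 1968.75.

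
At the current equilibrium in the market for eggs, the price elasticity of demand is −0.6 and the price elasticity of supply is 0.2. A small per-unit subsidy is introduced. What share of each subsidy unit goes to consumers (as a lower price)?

For a small subsidy around the equilibrium, the benefit split depends on the relative slopes, which at a point are proportional to the elasticities.
Buyer share = εs/(εs + |εd|) = 0.2/(0.2 + 0.6) = 0.25; seller share = |εd|/(εs + |εd|) = 0.75.

Consumer share = 0.25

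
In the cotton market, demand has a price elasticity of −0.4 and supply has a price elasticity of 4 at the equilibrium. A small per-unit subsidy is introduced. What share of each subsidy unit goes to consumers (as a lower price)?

Consumer share = 10/11

For a small subsidy around the equilibrium, the benefit split depends on the relative slopes, which at a point are proportional to the elasticities.
Buyer share = εs/(εs + |εd|) = 4/(4 + 0.4) = 10/11; seller share = |εd|/(εs + |εd|) = 1/11.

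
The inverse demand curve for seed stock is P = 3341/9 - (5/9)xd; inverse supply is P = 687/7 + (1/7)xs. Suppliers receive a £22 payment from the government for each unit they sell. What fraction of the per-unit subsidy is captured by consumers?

Consumer share = 35/44

Pre-subsidy: 3341/9 - (5/9)x = 687/7 + (1/7)x gives x* = 391 and P* = 154.
With the subsidy, sellers receive Ps = Pb + 22 for each unit, where Pb is the price buyers pay.
On the curves, Pb = 3341/9 - (5/9)x and Ps = 687/7 + (1/7)x; the wedge Ps − Pb = 22 gives 687/7 + (1/7)x − (3341/9 - (5/9)x) = 22, so x' = 422.5.
Then Pb = 3341/9 − (5/9)·422.5 = 136.5 and Ps = 687/7 + (1/7)·422.5 = 158.5.
Buyers' price falls by P* − Pb = 154 − 136.5 = 17.5; sellers' price rises by Ps − P* = 158.5 − 154 = 4.5.
So consumers capture 17.5/22 = 35/44 of each unit of subsidy.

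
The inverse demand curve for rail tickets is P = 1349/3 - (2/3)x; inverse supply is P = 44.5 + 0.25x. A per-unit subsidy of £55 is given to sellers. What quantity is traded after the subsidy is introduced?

x' = 502

Pre-subsidy: 1349/3 - (2/3)x = 44.5 + 0.25x gives x* = 442 and P* = 155.
With the subsidy, sellers receive Ps = Pb + 55 for each unit, where Pb is the price buyers pay.
On the curves, Pb = 1349/3 - (2/3)x and Ps = 44.5 + 0.25x; the wedge Ps − Pb = 55 gives 44.5 + 0.25x − (1349/3 - (2/3)x) = 55, so x' = 502.
Then Pb = 1349/3 − (2/3)·502 = 115 and Ps = 44.5 + 0.25·502 = 170.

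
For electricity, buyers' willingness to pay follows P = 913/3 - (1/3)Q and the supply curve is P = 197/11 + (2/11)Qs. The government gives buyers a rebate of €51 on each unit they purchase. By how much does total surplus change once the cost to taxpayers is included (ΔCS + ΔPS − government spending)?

Pre-subsidy: 913/3 - (1/3)Q = 197/11 + (2/11)Q gives Q* = 556 and P* = 119.
With the rebate, buyers effectively pay Pb = Ps − 51, where Ps is the price sellers receive.
On the curves, Pb = 913/3 - (1/3)Q and Ps = 197/11 + (2/11)Q; the wedge Ps − Pb = 51 gives 197/11 + (2/11)Q − (913/3 - (1/3)Q) = 51, so Q' = 655.
Then Pb = 913/3 − (1/3)·655 = 86 and Ps = 197/11 + (2/11)·655 = 137.
ΔCS = ½(556 + 655)(119 − 86) = 19981.5; ΔPS = ½(556 + 655)(137 − 119) = 10899.
Government spending = 51 × 655 = 33405.
Net change = 19981.5 + 10899 − 33405 = -2524.5. The loss equals the DWL triangle ½·51·99.

Net change in total surplus = -€2524.5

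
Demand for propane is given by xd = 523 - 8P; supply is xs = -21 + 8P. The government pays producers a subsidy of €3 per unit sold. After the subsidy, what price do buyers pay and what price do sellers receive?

Pre-subsidy: 523 - 8P = -21 + 8P gives P* = 34, x* = 251.
With the subsidy, sellers receive Ps = Pb + 3 for each unit, where Pb is the price buyers pay.
Supply in terms of Pb becomes xs = -21 + 8(Pb + 3) = 3 + 8Pb. Setting this equal to demand: 523 - 8Pb = 3 + 8Pb, so Pb = 32.5.
Sellers receive Ps = 32.5 + 3 = 35.5; x' = 523 − 8·32.5 = 263.

Buyers pay €32.5; sellers receive €35.5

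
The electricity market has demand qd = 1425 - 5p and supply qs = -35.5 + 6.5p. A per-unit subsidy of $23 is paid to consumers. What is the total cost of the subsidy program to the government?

Pre-subsidy: 1425 - 5p = -35.5 + 6.5p gives p* = 127, q* = 790.
With the rebate, buyers effectively pay pb = ps − 23, where ps is the price sellers receive.
Demand in terms of ps becomes qd = 1425 − 5(ps − 23) = 1540 - 5ps. Setting this equal to supply: 1540 - 5ps = -35.5 + 6.5ps, so ps = 137.
Buyers pay pb = 137 − 23 = 114; q' = -35.5 + 6.5·137 = 855.
Government outlay = subsidy × quantity = 23 × 855 = 19665.

Government cost = $19665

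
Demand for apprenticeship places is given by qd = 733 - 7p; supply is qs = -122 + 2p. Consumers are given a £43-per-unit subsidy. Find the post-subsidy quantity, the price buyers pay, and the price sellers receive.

Pre-subsidy: 733 - 7p = -122 + 2p gives p* = 95, q* = 68.
With the rebate, buyers effectively pay pb = ps − 43, where ps is the price sellers receive.
Demand in terms of ps becomes qd = 733 − 7(ps − 43) = 1034 - 7ps. Setting this equal to supply: 1034 - 7ps = -122 + 2ps, so ps = 1156/9.
Buyers pay pb = 1156/9 − 43 = 769/9; q' = -122 + 2·(1156/9) = 1214/9.

q' = 1214/9; buyers pay 769/9; sellers receive 1156/9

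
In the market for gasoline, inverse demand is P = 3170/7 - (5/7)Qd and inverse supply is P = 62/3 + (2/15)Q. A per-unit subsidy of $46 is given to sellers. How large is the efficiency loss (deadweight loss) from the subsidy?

Pre-subsidy: 3170/7 - (5/7)Q = 62/3 + (2/15)Q gives Q* = 45380/89 and P* = 7890/89.
With the subsidy, sellers receive Ps = Pb + 46 for each unit, where Pb is the price buyers pay.
On the curves, Pb = 3170/7 - (5/7)Q and Ps = 62/3 + (2/15)Q; the wedge Ps − Pb = 46 gives 62/3 + (2/15)Q − (3170/7 - (5/7)Q) = 46, so Q' = 50210/89.
Then Pb = 3170/7 − (5/7)·(50210/89) = 4440/89 and Ps = 62/3 + (2/15)·(50210/89) = 8534/89.
The subsidy expands output by 50210/89 − 45380/89 = 4830/89 past the efficient level; on those units the gap between marginal cost and willingness to pay runs from 0 up to 46.
DWL = ½ × 46 × 4830/89 = 111090/89.

Deadweight loss = 111090/89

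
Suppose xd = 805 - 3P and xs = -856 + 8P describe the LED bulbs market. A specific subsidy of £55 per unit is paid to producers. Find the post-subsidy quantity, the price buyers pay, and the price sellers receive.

x' = 472; buyers pay £111; sellers receive £166

Pre-subsidy: 805 - 3P = -856 + 8P gives P* = 151, x* = 352.
With the subsidy, sellers receive Ps = Pb + 55 for each unit, where Pb is the price buyers pay.
Supply in terms of Pb becomes xs = -856 + 8(Pb + 55) = -416 + 8Pb. Setting this equal to demand: 805 - 3Pb = -416 + 8Pb, so Pb = 111.
Sellers receive Ps = 111 + 55 = 166; x' = 805 − 3·111 = 472.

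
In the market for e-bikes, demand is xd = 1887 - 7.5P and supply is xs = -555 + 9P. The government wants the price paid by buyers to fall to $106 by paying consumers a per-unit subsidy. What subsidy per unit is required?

Required subsidy s = $77 per unit

At a buyer price of 106, quantity demanded is 1887 − 7.5·106 = 1092.
Sellers supply 1092 only when they receive Ps with -555 + 9·Ps = 1092, i.e. Ps = 183.
s = Ps − Pb = 183 − 106 = 77.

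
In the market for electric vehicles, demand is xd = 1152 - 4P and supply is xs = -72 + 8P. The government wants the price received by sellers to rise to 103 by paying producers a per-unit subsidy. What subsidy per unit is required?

At a seller price of 103, quantity supplied is -72 + 8·103 = 752.
Buyers absorb 752 only when they pay Pb with 1152 − 4·Pb = 752, i.e. Pb = 100.
s = Ps − Pb = 103 − 100 = 3.

Required subsidy s = 3 per unit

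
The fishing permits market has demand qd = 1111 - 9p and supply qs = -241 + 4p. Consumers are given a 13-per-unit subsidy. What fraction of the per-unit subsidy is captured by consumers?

Consumer share = 4/13

Pre-subsidy: 1111 - 9p = -241 + 4p gives p* = 104, q* = 175.
With the rebate, buyers effectively pay pb = ps − 13, where ps is the price sellers receive.
Demand in terms of ps becomes qd = 1111 − 9(ps − 13) = 1228 - 9ps. Setting this equal to supply: 1228 - 9ps = -241 + 4ps, so ps = 113.
Buyers pay pb = 113 − 13 = 100; q' = -241 + 4·113 = 211.
Buyers' price falls by p* − pb = 104 − 100 = 4; sellers' price rises by ps − p* = 113 − 104 = 9.
So consumers capture 4/13 = 4/13 of each unit of subsidy.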